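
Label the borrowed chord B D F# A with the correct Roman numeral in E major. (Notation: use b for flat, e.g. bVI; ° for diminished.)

B is scale degree 5 in E major. The diatonic chord on degree 5 would be B (V), but B–D–F#–A is the minor-seventh chord from E minor. As a borrowed chord it is labeled v7.

v7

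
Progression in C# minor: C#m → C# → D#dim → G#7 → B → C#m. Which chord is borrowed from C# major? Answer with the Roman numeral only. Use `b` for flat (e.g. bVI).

C# minor has the diatonic set C#m, D#dim, E, F#m, G#, A, B (with V from harmonic minor). Of the given chords, C#m, D#dim, G#7 and B are diatonic. But C# (C#–E#–G#) is foreign: the diatonic i on degree 1 is C#m, whereas C# comes from C# major. It is labeled I.

I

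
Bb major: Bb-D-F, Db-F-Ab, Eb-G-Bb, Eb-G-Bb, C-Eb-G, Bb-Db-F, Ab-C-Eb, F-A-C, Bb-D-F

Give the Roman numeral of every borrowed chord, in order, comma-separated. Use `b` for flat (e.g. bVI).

Bb major has the diatonic set Bb, Cm, Dm, Eb, F, Gm, Adim. Bb–D–F = Bb, Eb–G–Bb = Eb, C–Eb–G = Cm and F–A–C = F all belong to that set. But Db–F–Ab is foreign: the diatonic iii on degree 3 is Dm, whereas Db comes from Bb minor. It is labeled bIII. But Bb–Db–F is foreign: the diatonic I on degree 1 is Bb, whereas Bbm comes from Bb minor. It is labeled i. But Ab–C–Eb is foreign: the diatonic vii° on degree 7 is Adim, whereas Ab comes from Bb minor. It is labeled bVII.

bIII, i, bVII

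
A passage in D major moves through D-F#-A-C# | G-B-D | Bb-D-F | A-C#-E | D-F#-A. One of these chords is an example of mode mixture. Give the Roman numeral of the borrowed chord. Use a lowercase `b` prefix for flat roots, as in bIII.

In D major the diatonic chords are D, Em, F#m, G, A, Bm, C#dim. D–F#–A–C# = Dmaj7, G–B–D = G, A–C#–E = A and D–F#–A = D are all diatonic. Bb–D–F is not: scale degree 6 in D major carries Bm (vi). In D minor the chord on that degree is Bb, so here it functions as bVI, borrowed from the parallel minor.

bVI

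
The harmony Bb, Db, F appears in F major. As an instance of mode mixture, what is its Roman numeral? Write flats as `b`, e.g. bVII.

The root Bb is the diatonic 4th degree of F major; the borrowing shows in the chord quality. The diatonic chord on degree 4 would be Bb (IV), but Bb–Db–F is the minor chord from F minor. As a borrowed chord it is labeled iv.

iv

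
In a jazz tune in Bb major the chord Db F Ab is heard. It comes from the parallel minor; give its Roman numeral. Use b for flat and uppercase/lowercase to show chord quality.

The root Db is the lowered 3rd scale degree — diatonically Bb major has D there. Diatonically Bb major has Dm (iii) on that degree; Db–F–Ab is instead the major chord native to Bb minor, so it takes the label bIII.

bIII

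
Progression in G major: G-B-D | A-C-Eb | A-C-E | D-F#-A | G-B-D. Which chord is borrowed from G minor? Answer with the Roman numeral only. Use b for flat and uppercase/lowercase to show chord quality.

ii°

In G major the diatonic chords are G, Am, Bm, C, D, Em, F#dim. G–B–D = G, A–C–E = Am and D–F#–A = D are all diatonic. A–C–Eb doesn't fit — on degree 2 G major would have Am (ii). Adim is the degree-2 chord of G minor, so it is the borrowed ii°.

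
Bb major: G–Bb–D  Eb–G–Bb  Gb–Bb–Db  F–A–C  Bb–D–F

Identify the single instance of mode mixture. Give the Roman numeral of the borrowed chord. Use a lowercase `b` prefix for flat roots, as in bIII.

In Bb major the diatonic chords are Bb, Cm, Dm, Eb, F, Gm, Adim. G–Bb–D = Gm, Eb–G–Bb = Eb, F–A–C = F and Bb–D–F = Bb all belong to that set. Gb–Bb–Db is not: scale degree 6 in Bb major carries Gm (vi). In Bb minor the chord on that degree is Gb, so here it functions as bVI, borrowed from the parallel minor.

bVI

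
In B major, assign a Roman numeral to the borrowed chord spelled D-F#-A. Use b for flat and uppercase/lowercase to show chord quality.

The root D is the lowered 3rd scale degree — diatonically B major has D# there. Diatonically B major has D#m (iii) on that degree; D–F#–A is instead the major chord native to B minor, so it takes the label bIII.

bIII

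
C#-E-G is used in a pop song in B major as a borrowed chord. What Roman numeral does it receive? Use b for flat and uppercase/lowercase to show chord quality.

ii°

C# is scale degree 2 in B major. The diatonic chord on degree 2 would be C#m (ii), but C#–E–G is the diminished chord from B minor. As a borrowed chord it is labeled ii°.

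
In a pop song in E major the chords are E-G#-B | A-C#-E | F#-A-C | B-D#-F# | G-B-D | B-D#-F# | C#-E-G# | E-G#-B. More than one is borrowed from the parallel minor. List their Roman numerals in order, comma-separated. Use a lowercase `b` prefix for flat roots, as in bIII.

In E major the diatonic chords are E, F#m, G#m, A, B, C#m, D#dim. E–G#–B = E, A–C#–E = A, B–D#–F# = B and C#–E–G# = C#m are all diatonic. But F#–A–C is foreign: the diatonic ii on degree 2 is F#m, whereas F#dim comes from E minor. It is labeled ii°. G–B–D doesn't fit — on degree 3 E major would have G#m (iii). G is the degree-3 chord of E minor, so it is the borrowed bIII.

ii°, bIII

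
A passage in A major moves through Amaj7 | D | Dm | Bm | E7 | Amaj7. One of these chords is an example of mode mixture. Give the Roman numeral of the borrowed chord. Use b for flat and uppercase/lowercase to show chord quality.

iv

A major has the diatonic set A, Bm, C#m, D, E, F#m, G#dim. Of the given chords, Amaj7, D, Bm and E7 are diatonic. Dm (D–F–A) doesn't fit — on degree 4 A major would have D (IV). Dm is the degree-4 chord of A minor, so it is the borrowed iv.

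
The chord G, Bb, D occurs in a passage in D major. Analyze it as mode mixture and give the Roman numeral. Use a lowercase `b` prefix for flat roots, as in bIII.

iv

The root G is the diatonic 4th degree of D major; the borrowing shows in the chord quality. G–Bb–D is a minor chord — the form found in D minor, not the diatonic IV (G). Borrowed into D major it is written iv.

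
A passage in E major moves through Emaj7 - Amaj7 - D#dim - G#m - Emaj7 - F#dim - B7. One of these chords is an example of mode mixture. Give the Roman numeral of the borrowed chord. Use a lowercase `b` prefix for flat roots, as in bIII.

The diatonic triads in E major are E, F#m, G#m, A, B, C#m, D#dim. Emaj7, Amaj7, D#dim, G#m and B7 all belong to that set. But F#dim (F#–A–C) is foreign: the diatonic ii on degree 2 is F#m, whereas F#dim comes from E minor. It is labeled ii°.

ii°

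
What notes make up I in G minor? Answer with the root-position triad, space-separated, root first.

The root, G, is scale degree 1 — the same note in G minor and G major; only the chord quality changes. In G major the chord on G is G–B–D.

G B D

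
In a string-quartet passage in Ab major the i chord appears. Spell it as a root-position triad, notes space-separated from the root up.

i is built on scale degree 1, which is Ab in both Ab major and its parallel. In Ab minor the chord on Ab is Ab–Cb–Eb.

Ab Cb Eb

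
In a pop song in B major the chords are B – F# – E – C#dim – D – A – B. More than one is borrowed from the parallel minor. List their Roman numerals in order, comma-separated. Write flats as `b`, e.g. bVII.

ii°, bIII, bVII

In B major the diatonic chords are B, C#m, D#m, E, F#, G#m, A#dim. B, F# and E all belong to that set. But C#dim (C#–E–G) is foreign: the diatonic ii on degree 2 is C#m, whereas C#dim comes from B minor. It is labeled ii°. D (D–F#–A) is not: scale degree 3 in B major carries D#m (iii). In B minor the chord on that degree is D, so here it functions as bIII, borrowed from the parallel minor. A (A–C#–E) doesn't fit — on degree 7 B major would have A#dim (vii°). A is the degree-7 chord of B minor, so it is the borrowed bVII.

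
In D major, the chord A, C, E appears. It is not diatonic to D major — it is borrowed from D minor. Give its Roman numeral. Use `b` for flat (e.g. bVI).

A is scale degree 5 in D major. Diatonically D major has A (V) on that degree; A–C–E is instead the minor chord native to D minor, so it takes the label v.

v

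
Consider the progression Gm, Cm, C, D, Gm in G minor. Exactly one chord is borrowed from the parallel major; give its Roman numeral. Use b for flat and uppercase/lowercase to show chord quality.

IV

G minor has the diatonic set Gm, Adim, Bb, Cm, D, Eb, F (with V from harmonic minor). Gm, Cm and D all belong to that set. C (C–E–G) doesn't fit — on degree 4 G minor would have Cm (iv). C is the degree-4 chord of G major, so it is the borrowed IV.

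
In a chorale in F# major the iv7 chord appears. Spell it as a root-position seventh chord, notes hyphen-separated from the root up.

The root, B, is scale degree 4 — the same note in F# major and F# minor; only the chord quality changes. In F# minor the chord on B is B–D–F#–A.

B-D-F#-A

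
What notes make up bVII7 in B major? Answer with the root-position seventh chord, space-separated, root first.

A C# E G

Scale degree 7 in B major is A#. bVII7 uses the lowered form, A, taken from B minor. Stacking thirds in B minor on A gives A–C#–E–G.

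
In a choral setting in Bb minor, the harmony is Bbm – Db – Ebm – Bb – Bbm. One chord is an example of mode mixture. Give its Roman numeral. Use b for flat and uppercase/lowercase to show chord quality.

The diatonic triads in Bb minor (with V from harmonic minor) are Bbm, Cdim, Db, Ebm, F, Gb, Ab. Of the given chords, Bbm, Db and Ebm are diatonic. Bb (Bb–D–F) doesn't fit — on degree 1 Bb minor would have Bbm (i). Bb is the degree-1 chord of Bb major, so it is the borrowed I.

I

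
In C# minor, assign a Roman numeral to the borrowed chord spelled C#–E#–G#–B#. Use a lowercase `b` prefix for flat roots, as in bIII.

C# is scale degree 1 in C# minor. The diatonic chord on degree 1 would be C#m (i), but C#–E#–G#–B# is the major-seventh chord from C# major. As a borrowed chord it is labeled Imaj7.

Imaj7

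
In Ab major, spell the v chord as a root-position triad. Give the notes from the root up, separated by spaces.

Eb Gb Bb

v is built on scale degree 5, which is Eb in both Ab major and its parallel. Building the minor chord from the parallel minor on Eb: Eb–Gb–Bb.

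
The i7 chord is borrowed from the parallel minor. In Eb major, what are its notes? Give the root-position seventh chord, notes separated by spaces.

Eb Gb Bb Db

i7 is built on scale degree 1, which is Eb in both Eb major and its parallel. Stacking thirds in Eb minor on Eb gives Eb–Gb–Bb–Db.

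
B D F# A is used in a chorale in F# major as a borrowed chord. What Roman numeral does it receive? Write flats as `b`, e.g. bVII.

The root B is the diatonic 4th degree of F# major; the borrowing shows in the chord quality. The diatonic chord on degree 4 would be B (IV), but B–D–F#–A is the minor-seventh chord from F# minor. As a borrowed chord it is labeled iv7.

iv7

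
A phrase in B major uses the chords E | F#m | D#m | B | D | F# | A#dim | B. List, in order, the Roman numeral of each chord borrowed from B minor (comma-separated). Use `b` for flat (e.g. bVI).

B major has the diatonic set B, C#m, D#m, E, F#, G#m, A#dim. Of the given chords, E, D#m, B, F# and A#dim are diatonic. But F#m (F#–A–C#) is foreign: the diatonic V on degree 5 is F#, whereas F#m comes from B minor. It is labeled v. D (D–F#–A) is not: scale degree 3 in B major carries D#m (iii). In B minor the chord on that degree is D, so here it functions as bIII, borrowed from the parallel minor.

v, bIII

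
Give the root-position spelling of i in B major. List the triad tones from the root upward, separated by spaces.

The root, B, is scale degree 1 — the same note in B major and B minor; only the chord quality changes. Building the minor chord from the parallel minor on B: B–D–F#.

B D F#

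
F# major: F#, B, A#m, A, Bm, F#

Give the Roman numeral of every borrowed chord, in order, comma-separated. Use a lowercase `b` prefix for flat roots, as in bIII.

bIII, iv

The diatonic triads in F# major are F#, G#m, A#m, B, C#, D#m, E#dim. Of the given chords, F#, B and A#m are diatonic. A (A–C#–E) is not: scale degree 3 in F# major carries A#m (iii). In F# minor the chord on that degree is A, so here it functions as bIII, borrowed from the parallel minor. Bm (B–D–F#) doesn't fit — on degree 4 F# major would have B (IV). Bm is the degree-4 chord of F# minor, so it is the borrowed iv.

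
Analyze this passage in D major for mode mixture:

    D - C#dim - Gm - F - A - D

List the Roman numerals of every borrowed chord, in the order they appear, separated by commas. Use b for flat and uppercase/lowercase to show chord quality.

iv, bIII

In D major the diatonic chords are D, Em, F#m, G, A, Bm, C#dim. D, C#dim and A are all diatonic. But Gm (G–Bb–D) is foreign: the diatonic IV on degree 4 is G, whereas Gm comes from D minor. It is labeled iv. But F (F–A–C) is foreign: the diatonic iii on degree 3 is F#m, whereas F comes from D minor. It is labeled bIII.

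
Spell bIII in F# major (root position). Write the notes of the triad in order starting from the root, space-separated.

A C# E

bIII is built on the lowered scale degree 3. In F# major degree 3 is A#; lowered it becomes A. In F# minor the chord on A is A–C#–E.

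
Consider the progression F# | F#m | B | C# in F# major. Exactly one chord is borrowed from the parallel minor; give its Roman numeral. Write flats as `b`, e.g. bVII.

i

In F# major the diatonic chords are F#, G#m, A#m, B, C#, D#m, E#dim. F#, B and C# all belong to that set. But F#m (F#–A–C#) is foreign: the diatonic I on degree 1 is F#, whereas F#m comes from F# minor. It is labeled i.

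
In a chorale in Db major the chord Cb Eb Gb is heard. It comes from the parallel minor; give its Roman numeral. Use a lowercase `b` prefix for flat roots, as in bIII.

Cb is the lowered form of scale degree 7 in Db major (the diatonic degree 7 is C). Cb–Eb–Gb is a major chord — the form found in Db minor, not the diatonic vii° (Cdim). Borrowed into Db major it is written bVII.

bVII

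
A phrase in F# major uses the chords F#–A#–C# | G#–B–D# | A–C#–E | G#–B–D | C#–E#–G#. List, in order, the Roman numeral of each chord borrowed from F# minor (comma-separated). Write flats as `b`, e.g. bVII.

bIII, ii°

In F# major the diatonic chords are F#, G#m, A#m, B, C#, D#m, E#dim. F#–A#–C# = F#, G#–B–D# = G#m and C#–E#–G# = C# are all diatonic. A–C#–E doesn't fit — on degree 3 F# major would have A#m (iii). A is the degree-3 chord of F# minor, so it is the borrowed bIII. But G#–B–D is foreign: the diatonic ii on degree 2 is G#m, whereas G#dim comes from F# minor. It is labeled ii°.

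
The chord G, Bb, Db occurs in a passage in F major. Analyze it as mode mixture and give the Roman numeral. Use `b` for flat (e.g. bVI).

ii°

G is scale degree 2 in F major. The diatonic chord on degree 2 would be Gm (ii), but G–Bb–Db is the diminished chord from F minor. As a borrowed chord it is labeled ii°.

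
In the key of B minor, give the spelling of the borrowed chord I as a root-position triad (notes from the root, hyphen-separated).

B-D#-F#

I is built on scale degree 1, which is B in both B minor and its parallel. In B major the chord on B is B–D#–F#.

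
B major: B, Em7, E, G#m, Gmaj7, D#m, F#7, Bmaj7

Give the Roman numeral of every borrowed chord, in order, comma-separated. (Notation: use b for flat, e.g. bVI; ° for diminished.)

In B major the diatonic chords are B, C#m, D#m, E, F#, G#m, A#dim. B, E, G#m, D#m, F#7 and Bmaj7 all belong to that set. Em7 (E–G–B–D) is not: scale degree 4 in B major carries E (IV). In B minor the chord on that degree is Em7, so here it functions as iv7, borrowed from the parallel minor. Gmaj7 (G–B–D–F#) is not: scale degree 6 in B major carries G#m (vi). In B minor the chord on that degree is Gmaj7, so here it functions as bVImaj7, borrowed from the parallel minor.

iv7, bVImaj7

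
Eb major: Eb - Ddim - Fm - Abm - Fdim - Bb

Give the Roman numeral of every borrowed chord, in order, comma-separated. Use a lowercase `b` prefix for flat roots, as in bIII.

In Eb major the diatonic chords are Eb, Fm, Gm, Ab, Bb, Cm, Ddim. Eb, Ddim, Fm and Bb are all diatonic. Abm (Ab–Cb–Eb) doesn't fit — on degree 4 Eb major would have Ab (IV). Abm is the degree-4 chord of Eb minor, so it is the borrowed iv. But Fdim (F–Ab–Cb) is foreign: the diatonic ii on degree 2 is Fm, whereas Fdim comes from Eb minor. It is labeled ii°.

iv, ii°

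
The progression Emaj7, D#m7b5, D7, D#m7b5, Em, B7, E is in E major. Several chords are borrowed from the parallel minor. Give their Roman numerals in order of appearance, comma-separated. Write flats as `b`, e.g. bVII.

bVII7, i

The diatonic triads in E major are E, F#m, G#m, A, B, C#m, D#dim. Emaj7, D#m7b5, B7 and E are all diatonic. But D7 (D–F#–A–C) is foreign: the diatonic vii° on degree 7 is D#dim, whereas D7 comes from E minor. It is labeled bVII7. Em (E–G–B) is not: scale degree 1 in E major carries E (I). In E minor the chord on that degree is Em, so here it functions as i, borrowed from the parallel minor.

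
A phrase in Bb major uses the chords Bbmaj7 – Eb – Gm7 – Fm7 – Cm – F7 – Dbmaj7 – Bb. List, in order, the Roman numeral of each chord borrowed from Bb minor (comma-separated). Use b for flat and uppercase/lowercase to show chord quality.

v7, bIIImaj7

The diatonic triads in Bb major are Bb, Cm, Dm, Eb, F, Gm, Adim. Bbmaj7, Eb, Gm7, Cm, F7 and Bb all belong to that set. Fm7 (F–Ab–C–Eb) doesn't fit — on degree 5 Bb major would have F (V). Fm7 is the degree-5 chord of Bb minor, so it is the borrowed v7. But Dbmaj7 (Db–F–Ab–C) is foreign: the diatonic iii on degree 3 is Dm, whereas Dbmaj7 comes from Bb minor. It is labeled bIIImaj7.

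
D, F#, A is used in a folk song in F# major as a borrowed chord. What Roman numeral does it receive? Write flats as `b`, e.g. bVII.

bVI

D is the lowered form of scale degree 6 in F# major (the diatonic degree 6 is D#). Diatonically F# major has D#m (vi) on that degree; D–F#–A is instead the major chord native to F# minor, so it takes the label bVI.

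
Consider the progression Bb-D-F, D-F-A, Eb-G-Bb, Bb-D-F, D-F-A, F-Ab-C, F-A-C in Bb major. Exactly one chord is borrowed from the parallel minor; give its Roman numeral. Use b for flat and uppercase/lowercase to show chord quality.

In Bb major the diatonic chords are Bb, Cm, Dm, Eb, F, Gm, Adim. Bb–D–F = Bb, D–F–A = Dm, Eb–G–Bb = Eb and F–A–C = F all belong to that set. F–Ab–C is not: scale degree 5 in Bb major carries F (V). In Bb minor the chord on that degree is Fm, so here it functions as v, borrowed from the parallel minor.

v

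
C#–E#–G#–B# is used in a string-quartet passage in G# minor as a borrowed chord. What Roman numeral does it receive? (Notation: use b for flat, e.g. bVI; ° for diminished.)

C# is scale degree 4 in G# minor. The diatonic chord on degree 4 would be C#m (iv), but C#–E#–G#–B# is the major-seventh chord from G# major. As a borrowed chord it is labeled IVmaj7.

IVmaj7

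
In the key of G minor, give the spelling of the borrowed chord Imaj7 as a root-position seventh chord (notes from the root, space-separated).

G B D F#

Imaj7 is built on scale degree 1, which is G in both G minor and its parallel. In G major the chord on G is G–B–D–F#.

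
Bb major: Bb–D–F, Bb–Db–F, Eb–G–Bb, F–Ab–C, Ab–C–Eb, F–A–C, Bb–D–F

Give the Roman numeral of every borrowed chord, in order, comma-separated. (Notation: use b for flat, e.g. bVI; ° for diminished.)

i, v, bVII

In Bb major the diatonic chords are Bb, Cm, Dm, Eb, F, Gm, Adim. Bb–D–F = Bb, Eb–G–Bb = Eb and F–A–C = F all belong to that set. Bb–Db–F doesn't fit — on degree 1 Bb major would have Bb (I). Bbm is the degree-1 chord of Bb minor, so it is the borrowed i. But F–Ab–C is foreign: the diatonic V on degree 5 is F, whereas Fm comes from Bb minor. It is labeled v. But Ab–C–Eb is foreign: the diatonic vii° on degree 7 is Adim, whereas Ab comes from Bb minor. It is labeled bVII.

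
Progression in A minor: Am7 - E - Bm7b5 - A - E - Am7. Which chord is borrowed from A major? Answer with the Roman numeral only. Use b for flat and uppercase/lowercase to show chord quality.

I

The diatonic triads in A minor (with V from harmonic minor) are Am, Bdim, C, Dm, E, F, G. Of the given chords, Am7, E and Bm7b5 are diatonic. A (A–C#–E) doesn't fit — on degree 1 A minor would have Am (i). A is the degree-1 chord of A major, so it is the borrowed I.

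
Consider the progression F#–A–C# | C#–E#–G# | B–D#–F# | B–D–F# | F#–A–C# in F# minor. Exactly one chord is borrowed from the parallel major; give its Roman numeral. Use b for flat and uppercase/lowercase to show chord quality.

IV

In F# minor (with V from harmonic minor) the diatonic chords are F#m, G#dim, A, Bm, C#, D, E. F#–A–C# = F#m, C#–E#–G# = C# and B–D–F# = Bm all belong to that set. B–D#–F# doesn't fit — on degree 4 F# minor would have Bm (iv). B is the degree-4 chord of F# major, so it is the borrowed IV.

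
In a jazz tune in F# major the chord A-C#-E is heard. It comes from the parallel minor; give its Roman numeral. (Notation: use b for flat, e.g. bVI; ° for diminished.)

bIII

The root A is the lowered 3rd scale degree — diatonically F# major has A# there. The diatonic chord on degree 3 would be A#m (iii), but A–C#–E is the major chord from F# minor. As a borrowed chord it is labeled bIII.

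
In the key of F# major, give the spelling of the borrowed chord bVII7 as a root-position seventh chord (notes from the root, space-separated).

E G# B D

bVII7 is built on the lowered scale degree 7. In F# major degree 7 is E#; lowered it becomes E. Building the dominant-seventh chord from the parallel minor on E: E–G#–B–D.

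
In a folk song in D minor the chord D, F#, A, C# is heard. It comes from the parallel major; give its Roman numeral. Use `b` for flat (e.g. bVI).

Imaj7

D is scale degree 1 in D minor. D–F#–A–C# is a major-seventh chord — the form found in D major, not the diatonic i (Dm). Borrowed into D minor it is written Imaj7.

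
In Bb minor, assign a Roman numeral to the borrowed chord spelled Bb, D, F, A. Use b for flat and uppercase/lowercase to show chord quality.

The root Bb is the diatonic 1st degree of Bb minor; the borrowing shows in the chord quality. Diatonically Bb minor has Bbm (i) on that degree; Bb–D–F–A is instead the major-seventh chord native to Bb major, so it takes the label Imaj7.

Imaj7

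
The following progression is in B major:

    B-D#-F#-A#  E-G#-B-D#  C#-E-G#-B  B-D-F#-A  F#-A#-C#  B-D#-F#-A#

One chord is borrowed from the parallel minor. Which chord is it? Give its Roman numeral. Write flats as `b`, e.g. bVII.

i7

B major has the diatonic set B, C#m, D#m, E, F#, G#m, A#dim. B–D#–F#–A# = Bmaj7, E–G#–B–D# = Emaj7, C#–E–G#–B = C#m7 and F#–A#–C# = F# all belong to that set. B–D–F#–A is not: scale degree 1 in B major carries B (I). In B minor the chord on that degree is Bm7, so here it functions as i7, borrowed from the parallel minor.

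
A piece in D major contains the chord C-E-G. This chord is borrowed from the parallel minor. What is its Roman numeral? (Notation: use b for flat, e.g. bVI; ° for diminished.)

bVII

C is the lowered form of scale degree 7 in D major (the diatonic degree 7 is C#). The diatonic chord on degree 7 would be C#dim (vii°), but C–E–G is the major chord from D minor. As a borrowed chord it is labeled bVII.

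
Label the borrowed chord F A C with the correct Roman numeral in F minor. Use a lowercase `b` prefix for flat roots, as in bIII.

I

F is scale degree 1 in F minor. The diatonic chord on degree 1 would be Fm (i), but F–A–C is the major chord from F major. As a borrowed chord it is labeled I.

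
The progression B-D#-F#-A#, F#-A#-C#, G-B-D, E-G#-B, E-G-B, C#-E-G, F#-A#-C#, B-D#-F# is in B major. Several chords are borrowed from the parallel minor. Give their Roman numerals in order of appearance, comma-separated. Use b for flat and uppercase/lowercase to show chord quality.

bVI, iv, ii°

In B major the diatonic chords are B, C#m, D#m, E, F#, G#m, A#dim. B–D#–F#–A# = Bmaj7, F#–A#–C# = F#, E–G#–B = E and B–D#–F# = B all belong to that set. But G–B–D is foreign: the diatonic vi on degree 6 is G#m, whereas G comes from B minor. It is labeled bVI. But E–G–B is foreign: the diatonic IV on degree 4 is E, whereas Em comes from B minor. It is labeled iv. C#–E–G doesn't fit — on degree 2 B major would have C#m (ii). C#dim is the degree-2 chord of B minor, so it is the borrowed ii°.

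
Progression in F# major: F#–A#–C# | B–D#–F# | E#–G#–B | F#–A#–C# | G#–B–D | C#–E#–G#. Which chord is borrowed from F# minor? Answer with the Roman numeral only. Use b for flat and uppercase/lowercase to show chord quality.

The diatonic triads in F# major are F#, G#m, A#m, B, C#, D#m, E#dim. F#–A#–C# = F#, B–D#–F# = B, E#–G#–B = E#dim and C#–E#–G# = C# are all diatonic. G#–B–D is not: scale degree 2 in F# major carries G#m (ii). In F# minor the chord on that degree is G#dim, so here it functions as ii°, borrowed from the parallel minor.

ii°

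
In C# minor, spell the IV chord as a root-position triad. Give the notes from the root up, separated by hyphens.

The root, F#, is scale degree 4 — the same note in C# minor and C# major; only the chord quality changes. Stacking thirds in C# major on F# gives F#–A#–C#.

F#-A#-C#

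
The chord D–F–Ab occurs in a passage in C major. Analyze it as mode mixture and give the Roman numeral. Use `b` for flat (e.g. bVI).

ii°

D is scale degree 2 in C major. Diatonically C major has Dm (ii) on that degree; D–F–Ab is instead the diminished chord native to C minor, so it takes the label ii°.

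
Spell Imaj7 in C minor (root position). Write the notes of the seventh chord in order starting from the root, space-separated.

C E G B

Imaj7 is built on scale degree 1, which is C in both C minor and its parallel. Stacking thirds in C major on C gives C–E–G–B.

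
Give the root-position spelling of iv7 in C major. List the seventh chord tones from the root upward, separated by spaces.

The root, F, is scale degree 4 — the same note in C major and C minor; only the chord quality changes. Stacking thirds in C minor on F gives F–Ab–C–Eb.

F Ab C Eb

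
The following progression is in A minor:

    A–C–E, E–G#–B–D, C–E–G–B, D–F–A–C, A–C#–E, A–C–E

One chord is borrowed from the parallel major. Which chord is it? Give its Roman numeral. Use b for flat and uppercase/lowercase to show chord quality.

In A minor (with V from harmonic minor) the diatonic chords are Am, Bdim, C, Dm, E, F, G. A–C–E = Am, E–G#–B–D = E7, C–E–G–B = Cmaj7 and D–F–A–C = Dm7 all belong to that set. But A–C#–E is foreign: the diatonic i on degree 1 is Am, whereas A comes from A major. It is labeled I.

I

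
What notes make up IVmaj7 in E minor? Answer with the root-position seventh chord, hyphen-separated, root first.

The root, A, is scale degree 4 — the same note in E minor and E major; only the chord quality changes. Building the major-seventh chord from the parallel major on A: A–C#–E–G#.

A-C#-E-G#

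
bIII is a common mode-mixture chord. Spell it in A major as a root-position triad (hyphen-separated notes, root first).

bIII is built on the lowered scale degree 3. In A major degree 3 is C#; lowered it becomes C. In A minor the chord on C is C–E–G.

C-E-G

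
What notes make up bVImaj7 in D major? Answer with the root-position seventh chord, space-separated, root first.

bVImaj7 is built on the lowered scale degree 6. In D major degree 6 is B; lowered it becomes Bb. Building the major-seventh chord from the parallel minor on Bb: Bb–D–F–A.

Bb D F A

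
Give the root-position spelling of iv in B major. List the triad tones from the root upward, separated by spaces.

The root, E, is scale degree 4 — the same note in B major and B minor; only the chord quality changes. Stacking thirds in B minor on E gives E–G–B.

E G B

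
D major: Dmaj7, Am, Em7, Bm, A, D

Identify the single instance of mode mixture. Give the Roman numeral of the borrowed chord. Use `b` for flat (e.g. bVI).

In D major the diatonic chords are D, Em, F#m, G, A, Bm, C#dim. Of the given chords, Dmaj7, Em7, Bm, A and D are diatonic. Am (A–C–E) doesn't fit — on degree 5 D major would have A (V). Am is the degree-5 chord of D minor, so it is the borrowed v.

v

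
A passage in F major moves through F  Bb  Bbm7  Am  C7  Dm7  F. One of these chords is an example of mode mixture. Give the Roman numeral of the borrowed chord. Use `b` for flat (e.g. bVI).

iv7

In F major the diatonic chords are F, Gm, Am, Bb, C, Dm, Edim. F, Bb, Am, C7 and Dm7 are all diatonic. But Bbm7 (Bb–Db–F–Ab) is foreign: the diatonic IV on degree 4 is Bb, whereas Bbm7 comes from F minor. It is labeled iv7.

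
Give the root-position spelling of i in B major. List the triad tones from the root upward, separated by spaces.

B D F#

The root, B, is scale degree 1 — the same note in B major and B minor; only the chord quality changes. In B minor the chord on B is B–D–F#.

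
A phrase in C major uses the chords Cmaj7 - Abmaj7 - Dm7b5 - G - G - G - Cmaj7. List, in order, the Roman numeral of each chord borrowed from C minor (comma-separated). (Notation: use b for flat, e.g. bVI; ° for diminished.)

C major has the diatonic set C, Dm, Em, F, G, Am, Bdim. Cmaj7 and G both belong to that set. Abmaj7 (Ab–C–Eb–G) doesn't fit — on degree 6 C major would have Am (vi). Abmaj7 is the degree-6 chord of C minor, so it is the borrowed bVImaj7. Dm7b5 (D–F–Ab–C) doesn't fit — on degree 2 C major would have Dm (ii). Dm7b5 is the degree-2 chord of C minor, so it is the borrowed iiø7.

bVImaj7, iiø7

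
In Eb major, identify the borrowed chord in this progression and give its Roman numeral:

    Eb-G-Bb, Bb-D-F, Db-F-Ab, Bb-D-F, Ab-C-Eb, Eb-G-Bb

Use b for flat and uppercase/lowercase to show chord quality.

In Eb major the diatonic chords are Eb, Fm, Gm, Ab, Bb, Cm, Ddim. Of the given chords, Eb–G–Bb = Eb, Bb–D–F = Bb and Ab–C–Eb = Ab are diatonic. Db–F–Ab is not: scale degree 7 in Eb major carries Ddim (vii°). In Eb minor the chord on that degree is Db, so here it functions as bVII, borrowed from the parallel minor.

bVII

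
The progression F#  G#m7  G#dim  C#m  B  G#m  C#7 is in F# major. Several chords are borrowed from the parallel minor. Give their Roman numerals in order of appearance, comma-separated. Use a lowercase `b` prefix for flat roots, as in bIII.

ii°, v

The diatonic triads in F# major are F#, G#m, A#m, B, C#, D#m, E#dim. F#, G#m7, B, G#m and C#7 are all diatonic. G#dim (G#–B–D) is not: scale degree 2 in F# major carries G#m (ii). In F# minor the chord on that degree is G#dim, so here it functions as ii°, borrowed from the parallel minor. C#m (C#–E–G#) is not: scale degree 5 in F# major carries C# (V). In F# minor the chord on that degree is C#m, so here it functions as v, borrowed from the parallel minor.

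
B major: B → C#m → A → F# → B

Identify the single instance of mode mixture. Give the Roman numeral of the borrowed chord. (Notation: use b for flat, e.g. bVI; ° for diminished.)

The diatonic triads in B major are B, C#m, D#m, E, F#, G#m, A#dim. B, C#m and F# are all diatonic. But A (A–C#–E) is foreign: the diatonic vii° on degree 7 is A#dim, whereas A comes from B minor. It is labeled bVII.

bVII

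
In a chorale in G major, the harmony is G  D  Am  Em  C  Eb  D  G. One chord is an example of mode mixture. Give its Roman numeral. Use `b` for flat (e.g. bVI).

bVI

The diatonic triads in G major are G, Am, Bm, C, D, Em, F#dim. G, D, Am, Em and C are all diatonic. But Eb (Eb–G–Bb) is foreign: the diatonic vi on degree 6 is Em, whereas Eb comes from G minor. It is labeled bVI.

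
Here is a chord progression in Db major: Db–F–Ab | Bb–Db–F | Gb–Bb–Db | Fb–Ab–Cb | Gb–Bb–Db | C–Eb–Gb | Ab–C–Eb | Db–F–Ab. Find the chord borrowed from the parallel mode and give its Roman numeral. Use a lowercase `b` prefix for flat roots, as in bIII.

The diatonic triads in Db major are Db, Ebm, Fm, Gb, Ab, Bbm, Cdim. Db–F–Ab = Db, Bb–Db–F = Bbm, Gb–Bb–Db = Gb, C–Eb–Gb = Cdim and Ab–C–Eb = Ab are all diatonic. But Fb–Ab–Cb is foreign: the diatonic iii on degree 3 is Fm, whereas Fb comes from Db minor. It is labeled bIII.

bIII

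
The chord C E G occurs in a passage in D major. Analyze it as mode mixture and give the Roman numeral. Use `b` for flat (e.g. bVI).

C is the lowered form of scale degree 7 in D major (the diatonic degree 7 is C#). Diatonically D major has C#dim (vii°) on that degree; C–E–G is instead the major chord native to D minor, so it takes the label bVII.

bVII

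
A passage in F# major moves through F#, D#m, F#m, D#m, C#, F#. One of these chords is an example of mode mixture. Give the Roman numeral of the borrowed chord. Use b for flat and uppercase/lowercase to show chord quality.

F# major has the diatonic set F#, G#m, A#m, B, C#, D#m, E#dim. Of the given chords, F#, D#m and C# are diatonic. But F#m (F#–A–C#) is foreign: the diatonic I on degree 1 is F#, whereas F#m comes from F# minor. It is labeled i.

i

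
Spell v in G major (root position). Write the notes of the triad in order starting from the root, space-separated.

D F A

v is built on scale degree 5, which is D in both G major and its parallel. Stacking thirds in G minor on D gives D–F–A.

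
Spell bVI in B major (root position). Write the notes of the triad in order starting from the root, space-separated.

G B D

Scale degree 6 in B major is G#. bVI uses the lowered form, G, taken from B minor. Building the major chord from the parallel minor on G: G–B–D.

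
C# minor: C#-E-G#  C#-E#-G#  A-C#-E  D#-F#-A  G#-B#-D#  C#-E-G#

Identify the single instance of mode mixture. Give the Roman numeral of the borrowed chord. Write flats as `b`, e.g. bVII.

In C# minor (with V from harmonic minor) the diatonic chords are C#m, D#dim, E, F#m, G#, A, B. Of the given chords, C#–E–G# = C#m, A–C#–E = A, D#–F#–A = D#dim and G#–B#–D# = G# are diatonic. But C#–E#–G# is foreign: the diatonic i on degree 1 is C#m, whereas C# comes from C# major. It is labeled I.

I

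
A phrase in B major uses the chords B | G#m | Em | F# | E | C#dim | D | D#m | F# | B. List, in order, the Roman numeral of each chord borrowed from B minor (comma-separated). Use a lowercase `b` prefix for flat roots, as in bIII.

B major has the diatonic set B, C#m, D#m, E, F#, G#m, A#dim. Of the given chords, B, G#m, F#, E and D#m are diatonic. But Em (E–G–B) is foreign: the diatonic IV on degree 4 is E, whereas Em comes from B minor. It is labeled iv. C#dim (C#–E–G) is not: scale degree 2 in B major carries C#m (ii). In B minor the chord on that degree is C#dim, so here it functions as ii°, borrowed from the parallel minor. But D (D–F#–A) is foreign: the diatonic iii on degree 3 is D#m, whereas D comes from B minor. It is labeled bIII.

iv, ii°, bIII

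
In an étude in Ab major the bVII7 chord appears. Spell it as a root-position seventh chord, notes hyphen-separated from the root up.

The root of bVII7 is the lowered 7th degree: G becomes Gb. Building the dominant-seventh chord from the parallel minor on Gb: Gb–Bb–Db–Fb.

Gb-Bb-Db-Fb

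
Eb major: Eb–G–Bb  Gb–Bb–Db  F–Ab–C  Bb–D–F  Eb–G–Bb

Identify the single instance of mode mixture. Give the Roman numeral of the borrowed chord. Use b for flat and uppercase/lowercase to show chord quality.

Eb major has the diatonic set Eb, Fm, Gm, Ab, Bb, Cm, Ddim. Eb–G–Bb = Eb, F–Ab–C = Fm and Bb–D–F = Bb are all diatonic. Gb–Bb–Db is not: scale degree 3 in Eb major carries Gm (iii). In Eb minor the chord on that degree is Gb, so here it functions as bIII, borrowed from the parallel minor.

bIII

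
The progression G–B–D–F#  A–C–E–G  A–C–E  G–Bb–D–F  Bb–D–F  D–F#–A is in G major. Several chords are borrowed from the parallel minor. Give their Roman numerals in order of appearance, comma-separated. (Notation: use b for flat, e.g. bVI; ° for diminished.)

i7, bIII

In G major the diatonic chords are G, Am, Bm, C, D, Em, F#dim. G–B–D–F# = Gmaj7, A–C–E–G = Am7, A–C–E = Am and D–F#–A = D all belong to that set. But G–Bb–D–F is foreign: the diatonic I on degree 1 is G, whereas Gm7 comes from G minor. It is labeled i7. Bb–D–F is not: scale degree 3 in G major carries Bm (iii). In G minor the chord on that degree is Bb, so here it functions as bIII, borrowed from the parallel minor.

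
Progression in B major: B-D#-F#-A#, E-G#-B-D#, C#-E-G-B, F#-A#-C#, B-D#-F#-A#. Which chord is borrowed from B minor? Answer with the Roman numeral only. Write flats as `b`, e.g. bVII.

B major has the diatonic set B, C#m, D#m, E, F#, G#m, A#dim. Of the given chords, B–D#–F#–A# = Bmaj7, E–G#–B–D# = Emaj7 and F#–A#–C# = F# are diatonic. C#–E–G–B is not: scale degree 2 in B major carries C#m (ii). In B minor the chord on that degree is C#m7b5, so here it functions as iiø7, borrowed from the parallel minor.

iiø7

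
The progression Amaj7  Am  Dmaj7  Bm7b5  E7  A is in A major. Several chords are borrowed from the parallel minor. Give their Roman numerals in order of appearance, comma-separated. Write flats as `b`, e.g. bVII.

A major has the diatonic set A, Bm, C#m, D, E, F#m, G#dim. Amaj7, Dmaj7, E7 and A all belong to that set. Am (A–C–E) is not: scale degree 1 in A major carries A (I). In A minor the chord on that degree is Am, so here it functions as i, borrowed from the parallel minor. Bm7b5 (B–D–F–A) doesn't fit — on degree 2 A major would have Bm (ii). Bm7b5 is the degree-2 chord of A minor, so it is the borrowed iiø7.

i, iiø7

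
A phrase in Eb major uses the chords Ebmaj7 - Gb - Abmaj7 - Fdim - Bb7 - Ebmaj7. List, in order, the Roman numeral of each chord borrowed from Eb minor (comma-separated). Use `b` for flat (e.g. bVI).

bIII, ii°

Eb major has the diatonic set Eb, Fm, Gm, Ab, Bb, Cm, Ddim. Ebmaj7, Abmaj7 and Bb7 all belong to that set. But Gb (Gb–Bb–Db) is foreign: the diatonic iii on degree 3 is Gm, whereas Gb comes from Eb minor. It is labeled bIII. Fdim (F–Ab–Cb) is not: scale degree 2 in Eb major carries Fm (ii). In Eb minor the chord on that degree is Fdim, so here it functions as ii°, borrowed from the parallel minor.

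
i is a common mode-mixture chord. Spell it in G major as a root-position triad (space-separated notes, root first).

The root, G, is scale degree 1 — the same note in G major and G minor; only the chord quality changes. Building the minor chord from the parallel minor on G: G–Bb–D.

G Bb D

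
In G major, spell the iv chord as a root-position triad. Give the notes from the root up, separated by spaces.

C Eb G

iv is built on scale degree 4, which is C in both G major and its parallel. Stacking thirds in G minor on C gives C–Eb–G.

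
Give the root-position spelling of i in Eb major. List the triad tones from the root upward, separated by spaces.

i is built on scale degree 1, which is Eb in both Eb major and its parallel. Building the minor chord from the parallel minor on Eb: Eb–Gb–Bb.

Eb Gb Bb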